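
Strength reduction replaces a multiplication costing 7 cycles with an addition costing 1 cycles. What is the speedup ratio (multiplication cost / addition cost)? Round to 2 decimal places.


Ratio = mult_cost / add_cost = 7 / 1 = 7.0

7.0


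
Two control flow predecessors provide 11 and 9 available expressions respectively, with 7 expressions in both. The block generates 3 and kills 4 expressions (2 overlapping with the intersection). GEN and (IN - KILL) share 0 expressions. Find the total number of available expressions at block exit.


IN = intersection of predecessors = 7
IN - KILL = 7 - 2 = 5
|OUT| = |GEN| + |IN - KILL| - |GEN ∩ (IN - KILL)| = 3 + 5 - 0 = 8

8


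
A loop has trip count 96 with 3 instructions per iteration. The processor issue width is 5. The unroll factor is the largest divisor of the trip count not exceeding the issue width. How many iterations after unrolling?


Largest divisor of 96 <= 5 is 4
New iterations = 96 / 4 = 24

24


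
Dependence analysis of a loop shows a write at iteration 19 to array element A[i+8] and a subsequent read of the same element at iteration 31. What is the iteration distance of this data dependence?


Distance = read iteration - write iteration
= 31 - 19 = 12

12


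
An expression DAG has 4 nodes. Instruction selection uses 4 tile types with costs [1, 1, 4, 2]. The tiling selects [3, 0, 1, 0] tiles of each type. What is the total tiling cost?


Total cost = sum(count_i * cost_i)
= 3*1 + 0*1 + 1*4 + 0*2
= 7

7


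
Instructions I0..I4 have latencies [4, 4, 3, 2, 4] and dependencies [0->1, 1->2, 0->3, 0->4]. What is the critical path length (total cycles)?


Compute longest path through dependency graph: dist(Ik) = max over predecessors of dist + latency(Ik).
dist(I0) = latency 4 = 4
dist(I1) = dist(I0) + 4 = 4 + 4 = 8
dist(I2) = dist(I1) + 3 = 8 + 3 = 11
dist(I3) = dist(I0) + 2 = 4 + 2 = 6
dist(I4) = dist(I0) + 4 = 4 + 4 = 8
Critical path = max dist = 11

11


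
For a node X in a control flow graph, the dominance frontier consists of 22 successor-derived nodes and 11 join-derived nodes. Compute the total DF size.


DF(X) = direct successor contributions + join point contributions
= 22 + 11 = 33

33


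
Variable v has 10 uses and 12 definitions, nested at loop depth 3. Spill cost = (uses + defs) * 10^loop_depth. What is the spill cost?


uses + defs = 10 + 12 = 22
10^3 = 1000
Spill cost = 22 * 1000 = 22000

22000


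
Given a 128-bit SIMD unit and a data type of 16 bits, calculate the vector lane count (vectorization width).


Width = SIMD bits / data type bits
= 128 / 16 = 8

8


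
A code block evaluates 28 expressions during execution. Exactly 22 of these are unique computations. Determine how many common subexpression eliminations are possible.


CSE count = total expressions - unique expressions
= 28 - 22 = 6

6


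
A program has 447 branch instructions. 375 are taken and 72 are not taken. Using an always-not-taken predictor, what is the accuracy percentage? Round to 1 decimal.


Predictor: always-not-taken
Correct predictions = 72
Accuracy = 72 / 447 * 100 = 16.1%

16.1


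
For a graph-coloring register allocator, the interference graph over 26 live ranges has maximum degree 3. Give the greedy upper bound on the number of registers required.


Greedy coloring never needs more than (max_degree + 1) colors: when coloring a vertex, at most max_degree neighbors are already colored.
Upper bound = 3 + 1 = 4

4


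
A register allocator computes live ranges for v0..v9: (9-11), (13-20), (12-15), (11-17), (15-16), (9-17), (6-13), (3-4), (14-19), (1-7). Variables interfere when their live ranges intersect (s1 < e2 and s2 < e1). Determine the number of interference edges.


Check all pairs for overlapping intervals.
Two intervals (s1,e1) and (s2,e2) overlap if s1 < e2 and s2 < e1.
v0 (9-11) vs v1..v9: overlaps v5, v6 -> 2
v1 (13-20) vs v2..v9: overlaps v2, v3, v4, v5, v8 -> 5
v2 (12-15) vs v3..v9: overlaps v3, v5, v6, v8 -> 4
v3 (11-17) vs v4..v9: overlaps v4, v5, v6, v8 -> 4
v4 (15-16) vs v5..v9: overlaps v5, v8 -> 2
v5 (9-17) vs v6..v9: overlaps v6, v8 -> 2
v6 (6-13) vs v7..v9: overlaps v9 -> 1
v7 (3-4) vs v8..v9: overlaps v9 -> 1
v8 (14-19) vs v9: overlaps none -> 0
Total overlapping pairs = 2 + 5 + 4 + 4 + 2 + 2 + 1 + 1 + 0 = 21

21


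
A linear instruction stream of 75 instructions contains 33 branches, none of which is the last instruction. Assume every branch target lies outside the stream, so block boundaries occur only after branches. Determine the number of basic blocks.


With no in-sequence branch targets, the leaders are the first instruction plus the instruction after each branch.
Number of basic blocks = branches + 1
= 33 + 1 = 34

34


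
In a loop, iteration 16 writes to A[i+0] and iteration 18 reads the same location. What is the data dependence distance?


Distance = read iteration - write iteration
= 18 - 16 = 2

2


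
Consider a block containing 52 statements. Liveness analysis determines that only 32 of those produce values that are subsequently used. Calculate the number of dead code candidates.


Dead code = total statements - live definitions
= 52 - 32 = 20

20


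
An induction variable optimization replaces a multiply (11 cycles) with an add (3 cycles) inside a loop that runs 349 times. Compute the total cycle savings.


Per-iteration saving = 11 - 3 = 8
Total saved = 349 * 8 = 2792

2792


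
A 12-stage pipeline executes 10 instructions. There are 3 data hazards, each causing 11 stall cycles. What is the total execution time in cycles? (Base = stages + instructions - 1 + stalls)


Base cycles = 12 + 10 - 1 = 21
Total stalls = 3 * 11 = 33
Total = 21 + 33 = 54

54


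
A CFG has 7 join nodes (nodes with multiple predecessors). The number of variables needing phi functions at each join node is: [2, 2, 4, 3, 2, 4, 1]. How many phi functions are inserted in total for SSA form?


Total phi functions = sum of phi functions at each join node
= 2 + 2 + 4 + 3 + 2 + 4 + 1 = 18

18


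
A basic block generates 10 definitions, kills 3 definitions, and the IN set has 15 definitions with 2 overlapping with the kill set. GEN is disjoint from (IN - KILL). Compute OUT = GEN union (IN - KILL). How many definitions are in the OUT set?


IN - KILL: 15 - 2 = 13 surviving definitions
OUT = GEN + surviving = 10 + 13 = 23

23


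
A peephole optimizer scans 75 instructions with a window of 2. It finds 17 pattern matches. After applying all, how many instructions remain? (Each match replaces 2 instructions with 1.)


Each match removes 1 instructions.
Total removed = 17 * 1 = 17
Remaining = 75 - 17 = 58

58


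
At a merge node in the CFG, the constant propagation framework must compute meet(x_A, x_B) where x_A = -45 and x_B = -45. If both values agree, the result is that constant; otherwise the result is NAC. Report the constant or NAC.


Meet operation: if both paths give the same constant, result is that constant; if they differ, result is NAC (not-a-constant).
Path A: -45, Path B: -45 -> equal
Result: constant -> -45

-45


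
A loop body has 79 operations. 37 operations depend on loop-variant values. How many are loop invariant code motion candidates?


Invariant candidates = total - loop-dependent
= 79 - 37 = 42

42


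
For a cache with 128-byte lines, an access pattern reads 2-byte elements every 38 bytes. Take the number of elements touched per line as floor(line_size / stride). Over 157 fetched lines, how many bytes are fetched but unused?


Elements per line = floor(128 / 38) = 3
Bytes used per line = 3 * 2 = 6
Wasted per line = 128 - 6 = 122
Total wasted = 122 * 157 = 19154

19154


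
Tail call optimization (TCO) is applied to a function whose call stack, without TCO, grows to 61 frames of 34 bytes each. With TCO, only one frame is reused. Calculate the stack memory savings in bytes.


Without TCO: 61 * 34 = 2074 bytes
With TCO: reuse 1 frame = 34 bytes
Savings = 2074 - 34 = 2040

2040


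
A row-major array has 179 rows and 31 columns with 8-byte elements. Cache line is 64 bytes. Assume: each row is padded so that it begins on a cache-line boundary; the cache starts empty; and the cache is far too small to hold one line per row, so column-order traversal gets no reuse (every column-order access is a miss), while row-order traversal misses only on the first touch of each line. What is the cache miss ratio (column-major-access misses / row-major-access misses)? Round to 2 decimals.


Each row occupies 31 * 8 = 248 bytes and starts on a line boundary, so it spans ceil(248 / 64) = 4 cache lines.
Row-major traversal misses (one per line touched): 179 * ceil(31 * 8 / 64) = 716
Column-major traversal misses (no reuse, every access misses): 179 * 31 = 5549
Ratio = 5549 / 716 = 7.75

7.75


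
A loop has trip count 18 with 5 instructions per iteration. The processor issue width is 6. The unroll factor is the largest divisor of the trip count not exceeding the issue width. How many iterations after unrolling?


Largest divisor of 18 <= 6 is 6
New iterations = 18 / 6 = 3

3


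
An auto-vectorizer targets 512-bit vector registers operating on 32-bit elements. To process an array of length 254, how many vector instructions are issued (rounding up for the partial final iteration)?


Width = 512 / 32 = 16 elements per vector op
Iterations = ceil(254 / 16) = 16

16


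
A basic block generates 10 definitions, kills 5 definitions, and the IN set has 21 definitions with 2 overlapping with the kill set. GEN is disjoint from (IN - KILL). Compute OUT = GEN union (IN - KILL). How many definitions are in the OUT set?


IN - KILL: 21 - 2 = 19 surviving definitions
OUT = GEN + surviving = 10 + 19 = 29

29


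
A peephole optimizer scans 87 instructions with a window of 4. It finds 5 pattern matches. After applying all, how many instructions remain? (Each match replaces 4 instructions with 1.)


Each match removes 3 instructions.
Total removed = 5 * 3 = 15
Remaining = 87 - 15 = 72

72


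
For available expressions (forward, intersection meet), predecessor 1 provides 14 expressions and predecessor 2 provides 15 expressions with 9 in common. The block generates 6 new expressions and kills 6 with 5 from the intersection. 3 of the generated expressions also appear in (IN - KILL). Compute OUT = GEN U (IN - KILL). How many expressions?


IN = intersection of predecessors = 9
IN - KILL = 9 - 5 = 4
|OUT| = |GEN| + |IN - KILL| - |GEN ∩ (IN - KILL)| = 6 + 4 - 3 = 7

7


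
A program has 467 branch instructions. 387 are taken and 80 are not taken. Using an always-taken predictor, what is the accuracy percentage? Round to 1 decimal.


Predictor: always-taken
Correct predictions = 387
Accuracy = 387 / 467 * 100 = 82.9%

82.9


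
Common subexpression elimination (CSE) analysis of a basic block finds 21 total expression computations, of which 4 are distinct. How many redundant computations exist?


CSE count = total expressions - unique expressions
= 21 - 4 = 17

17


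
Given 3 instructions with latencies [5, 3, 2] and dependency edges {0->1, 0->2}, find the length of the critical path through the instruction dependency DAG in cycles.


Compute longest path through dependency graph: dist(Ik) = max over predecessors of dist + latency(Ik).
dist(I0) = latency 5 = 5
dist(I1) = dist(I0) + 3 = 5 + 3 = 8
dist(I2) = dist(I0) + 2 = 5 + 2 = 7
Critical path = max dist = 8

8


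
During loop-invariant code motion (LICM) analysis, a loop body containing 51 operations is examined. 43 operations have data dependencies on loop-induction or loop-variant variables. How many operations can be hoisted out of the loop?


Invariant candidates = total - loop-dependent
= 51 - 43 = 8

8


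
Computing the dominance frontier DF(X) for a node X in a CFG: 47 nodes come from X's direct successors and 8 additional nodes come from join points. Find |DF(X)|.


DF(X) = direct successor contributions + join point contributions
= 47 + 8 = 55

55


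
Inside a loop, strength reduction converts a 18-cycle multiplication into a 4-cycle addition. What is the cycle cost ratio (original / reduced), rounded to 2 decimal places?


Ratio = mult_cost / add_cost = 18 / 4 = 4.5

4.5


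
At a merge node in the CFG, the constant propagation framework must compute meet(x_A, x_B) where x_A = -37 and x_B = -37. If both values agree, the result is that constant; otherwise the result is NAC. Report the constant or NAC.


Meet operation: if both paths give the same constant, result is that constant; if they differ, result is NAC (not-a-constant).
Path A: -37, Path B: -37 -> equal
Result: constant -> -37

-37


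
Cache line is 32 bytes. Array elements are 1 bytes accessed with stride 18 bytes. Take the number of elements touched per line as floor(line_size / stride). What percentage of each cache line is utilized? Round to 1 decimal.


Elements per cache line = floor(32 / 18) = 1
Bytes used = 1 * 1 = 1
Utilization = 1 / 32 * 100 = 3.1%

3.1


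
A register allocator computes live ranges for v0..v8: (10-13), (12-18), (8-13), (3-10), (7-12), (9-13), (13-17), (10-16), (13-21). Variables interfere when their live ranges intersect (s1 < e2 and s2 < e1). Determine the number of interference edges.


Check all pairs for overlapping intervals.
Two intervals (s1,e1) and (s2,e2) overlap if s1 < e2 and s2 < e1.
v0 (10-13) vs v1..v8: overlaps v1, v2, v4, v5, v7 -> 5
v1 (12-18) vs v2..v8: overlaps v2, v5, v6, v7, v8 -> 5
v2 (8-13) vs v3..v8: overlaps v3, v4, v5, v7 -> 4
v3 (3-10) vs v4..v8: overlaps v4, v5 -> 2
v4 (7-12) vs v5..v8: overlaps v5, v7 -> 2
v5 (9-13) vs v6..v8: overlaps v7 -> 1
v6 (13-17) vs v7..v8: overlaps v7, v8 -> 2
v7 (10-16) vs v8: overlaps v8 -> 1
Total overlapping pairs = 5 + 5 + 4 + 2 + 2 + 1 + 2 + 1 = 22

22


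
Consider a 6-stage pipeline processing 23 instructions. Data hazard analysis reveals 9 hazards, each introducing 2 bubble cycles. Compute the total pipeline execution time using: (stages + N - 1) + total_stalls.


Base cycles = 6 + 23 - 1 = 28
Total stalls = 9 * 2 = 18
Total = 28 + 18 = 46

46


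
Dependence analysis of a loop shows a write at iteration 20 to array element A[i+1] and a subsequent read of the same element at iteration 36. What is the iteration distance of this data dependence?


Distance = read iteration - write iteration
= 36 - 20 = 16

16


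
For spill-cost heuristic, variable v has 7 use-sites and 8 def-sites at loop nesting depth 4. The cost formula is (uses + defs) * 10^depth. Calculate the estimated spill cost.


uses + defs = 7 + 8 = 15
10^4 = 10000
Spill cost = 15 * 10000 = 150000

150000


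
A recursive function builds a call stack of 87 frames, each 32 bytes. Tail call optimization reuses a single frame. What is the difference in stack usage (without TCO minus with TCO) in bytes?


Without TCO: 87 * 32 = 2784 bytes
With TCO: reuse 1 frame = 32 bytes
Savings = 2784 - 32 = 2752

2752


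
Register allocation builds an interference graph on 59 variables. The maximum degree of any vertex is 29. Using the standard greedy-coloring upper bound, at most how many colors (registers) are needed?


Greedy coloring never needs more than (max_degree + 1) colors: when coloring a vertex, at most max_degree neighbors are already colored.
Upper bound = 29 + 1 = 30

30


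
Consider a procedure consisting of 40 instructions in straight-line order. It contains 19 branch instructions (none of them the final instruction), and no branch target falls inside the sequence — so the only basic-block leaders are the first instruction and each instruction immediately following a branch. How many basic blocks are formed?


With no in-sequence branch targets, the leaders are the first instruction plus the instruction after each branch.
Number of basic blocks = branches + 1
= 19 + 1 = 20

20


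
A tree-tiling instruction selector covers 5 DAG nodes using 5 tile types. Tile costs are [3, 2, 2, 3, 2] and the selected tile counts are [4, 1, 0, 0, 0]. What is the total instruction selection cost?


Total cost = sum(count_i * cost_i)
= 4*3 + 1*2 + 0*2 + 0*3 + 0*2
= 14

14


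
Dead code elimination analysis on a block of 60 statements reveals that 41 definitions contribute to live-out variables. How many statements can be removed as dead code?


Dead code = total statements - live definitions
= 60 - 41 = 19

19


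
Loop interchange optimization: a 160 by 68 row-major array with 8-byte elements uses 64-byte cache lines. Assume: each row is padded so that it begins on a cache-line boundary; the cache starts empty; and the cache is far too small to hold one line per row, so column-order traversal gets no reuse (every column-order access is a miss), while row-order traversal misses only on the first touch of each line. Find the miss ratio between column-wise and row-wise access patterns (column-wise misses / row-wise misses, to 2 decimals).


Each row occupies 68 * 8 = 544 bytes and starts on a line boundary, so it spans ceil(544 / 64) = 9 cache lines.
Row-major traversal misses (one per line touched): 160 * ceil(68 * 8 / 64) = 1440
Column-major traversal misses (no reuse, every access misses): 160 * 68 = 10880
Ratio = 10880 / 1440 = 7.56

7.56


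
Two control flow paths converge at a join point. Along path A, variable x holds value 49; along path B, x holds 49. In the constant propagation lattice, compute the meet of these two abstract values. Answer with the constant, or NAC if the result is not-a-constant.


Meet operation: if both paths give the same constant, result is that constant; if they differ, result is NAC (not-a-constant).
Path A: 49, Path B: 49 -> equal
Result: constant -> 49

49


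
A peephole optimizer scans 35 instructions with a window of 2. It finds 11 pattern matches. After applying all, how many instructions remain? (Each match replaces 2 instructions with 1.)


Each match removes 1 instructions.
Total removed = 11 * 1 = 11
Remaining = 35 - 11 = 24

24


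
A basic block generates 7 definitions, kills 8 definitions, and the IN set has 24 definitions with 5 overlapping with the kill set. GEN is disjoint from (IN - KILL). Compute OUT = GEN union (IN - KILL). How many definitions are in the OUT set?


IN - KILL: 24 - 5 = 19 surviving definitions
OUT = GEN + surviving = 7 + 19 = 26

26


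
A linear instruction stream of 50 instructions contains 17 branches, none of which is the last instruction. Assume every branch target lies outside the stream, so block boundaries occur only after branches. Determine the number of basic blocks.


With no in-sequence branch targets, the leaders are the first instruction plus the instruction after each branch.
Number of basic blocks = branches + 1
= 17 + 1 = 18

18


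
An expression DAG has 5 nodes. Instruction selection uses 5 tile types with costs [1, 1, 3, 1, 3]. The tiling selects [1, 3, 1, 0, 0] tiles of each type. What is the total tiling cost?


Total cost = sum(count_i * cost_i)
= 1*1 + 3*1 + 1*3 + 0*1 + 0*3
= 7

7


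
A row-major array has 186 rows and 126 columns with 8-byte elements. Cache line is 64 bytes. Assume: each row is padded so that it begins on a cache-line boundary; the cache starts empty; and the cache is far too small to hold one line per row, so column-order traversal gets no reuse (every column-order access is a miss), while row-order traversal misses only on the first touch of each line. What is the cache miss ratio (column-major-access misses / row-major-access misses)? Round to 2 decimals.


Each row occupies 126 * 8 = 1008 bytes and starts on a line boundary, so it spans ceil(1008 / 64) = 16 cache lines.
Row-major traversal misses (one per line touched): 186 * ceil(126 * 8 / 64) = 2976
Column-major traversal misses (no reuse, every access misses): 186 * 126 = 23436
Ratio = 23436 / 2976 = 7.88

7.88


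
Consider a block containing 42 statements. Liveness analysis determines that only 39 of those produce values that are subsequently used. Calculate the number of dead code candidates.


Dead code = total statements - live definitions
= 42 - 39 = 3

3


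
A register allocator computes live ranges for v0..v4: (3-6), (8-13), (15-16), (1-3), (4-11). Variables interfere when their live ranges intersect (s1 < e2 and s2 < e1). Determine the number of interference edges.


Check all pairs for overlapping intervals.
Two intervals (s1,e1) and (s2,e2) overlap if s1 < e2 and s2 < e1.
v0 (3-6) vs v1..v4: overlaps v4 -> 1
v1 (8-13) vs v2..v4: overlaps v4 -> 1
v2 (15-16) vs v3..v4: overlaps none -> 0
v3 (1-3) vs v4: overlaps none -> 0
Total overlapping pairs = 1 + 1 + 0 + 0 = 2

2


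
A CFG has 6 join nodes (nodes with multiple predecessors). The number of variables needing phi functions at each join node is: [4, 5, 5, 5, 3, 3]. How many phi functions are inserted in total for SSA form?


Total phi functions = sum of phi functions at each join node
= 4 + 5 + 5 + 5 + 3 + 3 = 25

25


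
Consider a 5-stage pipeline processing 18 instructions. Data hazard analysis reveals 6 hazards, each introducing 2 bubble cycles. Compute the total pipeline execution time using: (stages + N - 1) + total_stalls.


Base cycles = 5 + 18 - 1 = 22
Total stalls = 6 * 2 = 12
Total = 22 + 12 = 34

34


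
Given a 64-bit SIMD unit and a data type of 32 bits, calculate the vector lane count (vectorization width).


Width = SIMD bits / data type bits
= 64 / 32 = 2

2


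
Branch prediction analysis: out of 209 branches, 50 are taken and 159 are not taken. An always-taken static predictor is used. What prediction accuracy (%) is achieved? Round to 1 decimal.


Predictor: always-taken
Correct predictions = 50
Accuracy = 50 / 209 * 100 = 23.9%

23.9


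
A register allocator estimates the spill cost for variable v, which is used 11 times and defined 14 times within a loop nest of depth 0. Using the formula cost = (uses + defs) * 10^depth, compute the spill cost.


uses + defs = 11 + 14 = 25
10^0 = 1
Spill cost = 25 * 1 = 25

25


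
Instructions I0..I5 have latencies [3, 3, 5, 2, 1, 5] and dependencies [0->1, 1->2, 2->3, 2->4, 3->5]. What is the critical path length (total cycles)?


Compute longest path through dependency graph: dist(Ik) = max over predecessors of dist + latency(Ik).
dist(I0) = latency 3 = 3
dist(I1) = dist(I0) + 3 = 3 + 3 = 6
dist(I2) = dist(I1) + 5 = 6 + 5 = 11
dist(I3) = dist(I2) + 2 = 11 + 2 = 13
dist(I4) = dist(I2) + 1 = 11 + 1 = 12
dist(I5) = dist(I3) + 5 = 13 + 5 = 18
Critical path = max dist = 18

18


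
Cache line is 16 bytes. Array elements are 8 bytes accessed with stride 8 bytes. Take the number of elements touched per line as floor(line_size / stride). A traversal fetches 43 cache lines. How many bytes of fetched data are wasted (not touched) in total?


Elements per line = floor(16 / 8) = 2
Bytes used per line = 2 * 8 = 16
Wasted per line = 16 - 16 = 0
Total wasted = 0 * 43 = 0

0


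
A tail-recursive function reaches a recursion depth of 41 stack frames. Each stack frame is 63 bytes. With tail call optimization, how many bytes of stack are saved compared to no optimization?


Without TCO: 41 * 63 = 2583 bytes
With TCO: reuse 1 frame = 63 bytes
Savings = 2583 - 63 = 2520

2520


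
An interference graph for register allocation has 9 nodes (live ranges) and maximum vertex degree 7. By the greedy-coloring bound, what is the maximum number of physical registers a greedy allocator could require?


Greedy coloring never needs more than (max_degree + 1) colors: when coloring a vertex, at most max_degree neighbors are already colored.
Upper bound = 7 + 1 = 8

8


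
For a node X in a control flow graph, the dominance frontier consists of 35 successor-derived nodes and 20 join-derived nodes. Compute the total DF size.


DF(X) = direct successor contributions + join point contributions
= 35 + 20 = 55

55


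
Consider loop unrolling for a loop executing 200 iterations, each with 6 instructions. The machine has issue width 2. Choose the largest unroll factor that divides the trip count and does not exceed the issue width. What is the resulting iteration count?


Largest divisor of 200 <= 2 is 2
New iterations = 200 / 2 = 100

100


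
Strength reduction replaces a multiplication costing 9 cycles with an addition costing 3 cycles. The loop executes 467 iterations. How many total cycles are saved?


Per-iteration saving = 9 - 3 = 6
Total saved = 467 * 6 = 2802

2802


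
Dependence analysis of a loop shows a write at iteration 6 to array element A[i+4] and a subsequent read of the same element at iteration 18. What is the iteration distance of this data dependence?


Distance = read iteration - write iteration
= 18 - 6 = 12

12


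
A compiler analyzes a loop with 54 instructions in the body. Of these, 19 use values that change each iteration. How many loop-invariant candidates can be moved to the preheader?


Invariant candidates = total - loop-dependent
= 54 - 19 = 35

35


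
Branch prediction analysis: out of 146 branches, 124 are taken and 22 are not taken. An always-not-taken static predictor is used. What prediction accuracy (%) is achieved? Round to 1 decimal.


Predictor: always-not-taken
Correct predictions = 22
Accuracy = 22 / 146 * 100 = 15.1%

15.1


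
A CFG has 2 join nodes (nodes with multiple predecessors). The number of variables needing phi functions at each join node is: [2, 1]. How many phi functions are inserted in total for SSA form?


Total phi functions = sum of phi functions at each join node
= 2 + 1 = 3

3


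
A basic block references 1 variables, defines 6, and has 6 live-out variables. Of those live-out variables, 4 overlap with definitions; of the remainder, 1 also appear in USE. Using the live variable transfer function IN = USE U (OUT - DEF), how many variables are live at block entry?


OUT - DEF: 6 - 4 = 2
|IN| = |USE| + |OUT - DEF| - |USE ∩ (OUT - DEF)| = 1 + 2 - 1 = 2

2


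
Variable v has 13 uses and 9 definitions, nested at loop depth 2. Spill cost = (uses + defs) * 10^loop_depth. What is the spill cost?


uses + defs = 13 + 9 = 22
10^2 = 100
Spill cost = 22 * 100 = 2200

2200


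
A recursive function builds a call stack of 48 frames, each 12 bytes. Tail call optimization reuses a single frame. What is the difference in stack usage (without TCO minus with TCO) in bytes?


Without TCO: 48 * 12 = 576 bytes
With TCO: reuse 1 frame = 12 bytes
Savings = 576 - 12 = 564

564


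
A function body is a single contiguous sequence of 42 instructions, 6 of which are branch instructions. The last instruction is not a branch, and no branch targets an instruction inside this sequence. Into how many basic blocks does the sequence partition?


With no in-sequence branch targets, the leaders are the first instruction plus the instruction after each branch.
Number of basic blocks = branches + 1
= 6 + 1 = 7

7


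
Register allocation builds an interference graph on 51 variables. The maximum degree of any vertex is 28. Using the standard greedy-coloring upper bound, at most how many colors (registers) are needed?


Greedy coloring never needs more than (max_degree + 1) colors: when coloring a vertex, at most max_degree neighbors are already colored.
Upper bound = 28 + 1 = 29

29


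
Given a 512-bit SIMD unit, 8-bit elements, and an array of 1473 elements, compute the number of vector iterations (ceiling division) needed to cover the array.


Width = 512 / 8 = 64 elements per vector op
Iterations = ceil(1473 / 64) = 24

24


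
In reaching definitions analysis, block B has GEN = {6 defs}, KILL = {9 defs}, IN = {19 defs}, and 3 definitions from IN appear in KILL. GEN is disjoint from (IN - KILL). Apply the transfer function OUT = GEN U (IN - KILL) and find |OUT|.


IN - KILL: 19 - 3 = 16 surviving definitions
OUT = GEN + surviving = 6 + 16 = 22

22


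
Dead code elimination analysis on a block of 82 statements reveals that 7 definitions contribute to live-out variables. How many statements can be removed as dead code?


Dead code = total statements - live definitions
= 82 - 7 = 75

75


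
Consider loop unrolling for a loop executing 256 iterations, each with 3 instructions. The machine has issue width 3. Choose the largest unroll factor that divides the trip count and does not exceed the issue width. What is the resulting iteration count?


Largest divisor of 256 <= 3 is 2
New iterations = 256 / 2 = 128

128


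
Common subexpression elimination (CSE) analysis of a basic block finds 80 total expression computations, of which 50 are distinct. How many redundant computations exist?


CSE count = total expressions - unique expressions
= 80 - 50 = 30

30


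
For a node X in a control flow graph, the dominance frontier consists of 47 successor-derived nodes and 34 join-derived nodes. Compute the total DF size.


DF(X) = direct successor contributions + join point contributions
= 47 + 34 = 81

81


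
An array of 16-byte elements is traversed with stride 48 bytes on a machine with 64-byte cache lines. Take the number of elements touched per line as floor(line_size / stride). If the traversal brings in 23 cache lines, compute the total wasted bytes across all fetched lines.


Elements per line = floor(64 / 48) = 1
Bytes used per line = 1 * 16 = 16
Wasted per line = 64 - 16 = 48
Total wasted = 48 * 23 = 1104

1104


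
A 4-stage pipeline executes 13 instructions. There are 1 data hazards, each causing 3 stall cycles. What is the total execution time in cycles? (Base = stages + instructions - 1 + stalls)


Base cycles = 4 + 13 - 1 = 16
Total stalls = 1 * 3 = 3
Total = 16 + 3 = 19

19


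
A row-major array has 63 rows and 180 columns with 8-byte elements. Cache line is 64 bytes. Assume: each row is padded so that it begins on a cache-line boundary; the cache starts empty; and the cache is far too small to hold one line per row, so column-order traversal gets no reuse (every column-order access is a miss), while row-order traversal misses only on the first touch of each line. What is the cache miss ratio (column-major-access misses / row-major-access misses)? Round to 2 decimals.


Each row occupies 180 * 8 = 1440 bytes and starts on a line boundary, so it spans ceil(1440 / 64) = 23 cache lines.
Row-major traversal misses (one per line touched): 63 * ceil(180 * 8 / 64) = 1449
Column-major traversal misses (no reuse, every access misses): 63 * 180 = 11340
Ratio = 11340 / 1449 = 7.83

7.83


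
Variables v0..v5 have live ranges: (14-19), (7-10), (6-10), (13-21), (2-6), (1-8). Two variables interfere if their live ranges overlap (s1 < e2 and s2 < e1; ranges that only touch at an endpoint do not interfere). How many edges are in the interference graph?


Check all pairs for overlapping intervals.
Two intervals (s1,e1) and (s2,e2) overlap if s1 < e2 and s2 < e1.
v0 (14-19) vs v1..v5: overlaps v3 -> 1
v1 (7-10) vs v2..v5: overlaps v2, v5 -> 2
v2 (6-10) vs v3..v5: overlaps v5 -> 1
v3 (13-21) vs v4..v5: overlaps none -> 0
v4 (2-6) vs v5: overlaps v5 -> 1
Total overlapping pairs = 1 + 2 + 1 + 0 + 1 = 5

5


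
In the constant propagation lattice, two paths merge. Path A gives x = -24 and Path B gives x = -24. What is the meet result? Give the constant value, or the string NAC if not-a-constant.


Meet operation: if both paths give the same constant, result is that constant; if they differ, result is NAC (not-a-constant).
Path A: -24, Path B: -24 -> equal
Result: constant -> -24

-24


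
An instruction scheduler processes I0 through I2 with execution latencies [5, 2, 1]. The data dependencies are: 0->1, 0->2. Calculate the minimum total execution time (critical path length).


Compute longest path through dependency graph: dist(Ik) = max over predecessors of dist + latency(Ik).
dist(I0) = latency 5 = 5
dist(I1) = dist(I0) + 2 = 5 + 2 = 7
dist(I2) = dist(I0) + 1 = 5 + 1 = 6
Critical path = max dist = 7

7


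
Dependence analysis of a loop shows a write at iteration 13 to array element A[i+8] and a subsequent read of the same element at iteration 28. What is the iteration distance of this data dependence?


Distance = read iteration - write iteration
= 28 - 13 = 15

15


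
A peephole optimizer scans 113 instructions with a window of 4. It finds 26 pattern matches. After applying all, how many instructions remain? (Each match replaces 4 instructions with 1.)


Each match removes 3 instructions.
Total removed = 26 * 3 = 78
Remaining = 113 - 78 = 35

35


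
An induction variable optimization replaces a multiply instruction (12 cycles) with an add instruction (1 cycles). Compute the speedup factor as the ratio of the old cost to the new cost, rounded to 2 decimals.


Ratio = mult_cost / add_cost = 12 / 1 = 12.0

12.0


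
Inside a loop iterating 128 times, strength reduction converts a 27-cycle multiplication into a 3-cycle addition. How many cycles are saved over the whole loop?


Per-iteration saving = 27 - 3 = 24
Total saved = 128 * 24 = 3072

3072


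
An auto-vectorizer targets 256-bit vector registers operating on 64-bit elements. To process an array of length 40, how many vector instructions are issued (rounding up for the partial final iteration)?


Width = 256 / 64 = 4 elements per vector op
Iterations = ceil(40 / 4) = 10

10


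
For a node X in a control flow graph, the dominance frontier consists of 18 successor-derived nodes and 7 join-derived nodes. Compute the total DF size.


DF(X) = direct successor contributions + join point contributions
= 18 + 7 = 25

25


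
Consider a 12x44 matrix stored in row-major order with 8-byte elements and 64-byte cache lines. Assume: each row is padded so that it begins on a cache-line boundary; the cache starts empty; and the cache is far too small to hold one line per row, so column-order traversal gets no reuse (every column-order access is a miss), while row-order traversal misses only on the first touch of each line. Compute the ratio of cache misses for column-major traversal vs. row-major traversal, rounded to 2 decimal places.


Each row occupies 44 * 8 = 352 bytes and starts on a line boundary, so it spans ceil(352 / 64) = 6 cache lines.
Row-major traversal misses (one per line touched): 12 * ceil(44 * 8 / 64) = 72
Column-major traversal misses (no reuse, every access misses): 12 * 44 = 528
Ratio = 528 / 72 = 7.33

7.33


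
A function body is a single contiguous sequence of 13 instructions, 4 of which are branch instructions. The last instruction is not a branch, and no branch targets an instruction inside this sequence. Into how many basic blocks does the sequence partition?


With no in-sequence branch targets, the leaders are the first instruction plus the instruction after each branch.
Number of basic blocks = branches + 1
= 4 + 1 = 5

5


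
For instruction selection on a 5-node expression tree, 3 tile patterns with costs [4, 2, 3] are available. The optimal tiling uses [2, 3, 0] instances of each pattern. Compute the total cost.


Total cost = sum(count_i * cost_i)
= 2*4 + 3*2 + 0*3
= 14

14


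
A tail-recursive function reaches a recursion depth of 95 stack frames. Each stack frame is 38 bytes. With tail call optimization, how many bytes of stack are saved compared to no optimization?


Without TCO: 95 * 38 = 3610 bytes
With TCO: reuse 1 frame = 38 bytes
Savings = 3610 - 38 = 3572

3572


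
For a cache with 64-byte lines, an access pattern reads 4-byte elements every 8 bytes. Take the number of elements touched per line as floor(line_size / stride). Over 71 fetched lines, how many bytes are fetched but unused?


Elements per line = floor(64 / 8) = 8
Bytes used per line = 8 * 4 = 32
Wasted per line = 64 - 32 = 32
Total wasted = 32 * 71 = 2272

2272


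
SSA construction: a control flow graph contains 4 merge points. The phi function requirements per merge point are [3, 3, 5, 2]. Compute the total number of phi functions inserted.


Total phi functions = sum of phi functions at each join node
= 3 + 3 + 5 + 2 = 13

13


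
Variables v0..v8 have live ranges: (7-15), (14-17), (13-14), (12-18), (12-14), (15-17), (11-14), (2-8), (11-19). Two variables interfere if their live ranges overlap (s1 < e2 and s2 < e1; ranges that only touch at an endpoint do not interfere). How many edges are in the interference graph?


Check all pairs for overlapping intervals.
Two intervals (s1,e1) and (s2,e2) overlap if s1 < e2 and s2 < e1.
v0 (7-15) vs v1..v8: overlaps v1, v2, v3, v4, v6, v7, v8 -> 7
v1 (14-17) vs v2..v8: overlaps v3, v5, v8 -> 3
v2 (13-14) vs v3..v8: overlaps v3, v4, v6, v8 -> 4
v3 (12-18) vs v4..v8: overlaps v4, v5, v6, v8 -> 4
v4 (12-14) vs v5..v8: overlaps v6, v8 -> 2
v5 (15-17) vs v6..v8: overlaps v8 -> 1
v6 (11-14) vs v7..v8: overlaps v8 -> 1
v7 (2-8) vs v8: overlaps none -> 0
Total overlapping pairs = 7 + 3 + 4 + 4 + 2 + 1 + 1 + 0 = 22

22


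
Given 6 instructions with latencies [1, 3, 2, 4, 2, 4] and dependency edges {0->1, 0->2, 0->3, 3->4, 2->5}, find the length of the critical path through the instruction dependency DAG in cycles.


Compute longest path through dependency graph: dist(Ik) = max over predecessors of dist + latency(Ik).
dist(I0) = latency 1 = 1
dist(I1) = dist(I0) + 3 = 1 + 3 = 4
dist(I2) = dist(I0) + 2 = 1 + 2 = 3
dist(I3) = dist(I0) + 4 = 1 + 4 = 5
dist(I4) = dist(I3) + 2 = 5 + 2 = 7
dist(I5) = dist(I2) + 4 = 3 + 4 = 7
Critical path = max dist = 7

7


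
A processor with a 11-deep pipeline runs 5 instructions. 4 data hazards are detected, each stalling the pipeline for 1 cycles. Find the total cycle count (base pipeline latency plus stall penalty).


Base cycles = 11 + 5 - 1 = 15
Total stalls = 4 * 1 = 4
Total = 15 + 4 = 19

19


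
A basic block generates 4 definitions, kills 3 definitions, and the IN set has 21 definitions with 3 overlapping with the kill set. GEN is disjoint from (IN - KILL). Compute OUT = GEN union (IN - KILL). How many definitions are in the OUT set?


IN - KILL: 21 - 3 = 18 surviving definitions
OUT = GEN + surviving = 4 + 18 = 22

22


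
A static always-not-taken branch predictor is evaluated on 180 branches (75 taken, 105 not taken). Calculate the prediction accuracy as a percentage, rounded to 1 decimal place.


Predictor: always-not-taken
Correct predictions = 105
Accuracy = 105 / 180 * 100 = 58.3%

58.3


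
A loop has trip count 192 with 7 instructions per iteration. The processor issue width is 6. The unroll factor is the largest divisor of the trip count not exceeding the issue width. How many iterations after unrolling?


Largest divisor of 192 <= 6 is 6
New iterations = 192 / 6 = 32

32


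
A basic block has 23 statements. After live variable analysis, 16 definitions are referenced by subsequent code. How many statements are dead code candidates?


Dead code = total statements - live definitions
= 23 - 16 = 7

7


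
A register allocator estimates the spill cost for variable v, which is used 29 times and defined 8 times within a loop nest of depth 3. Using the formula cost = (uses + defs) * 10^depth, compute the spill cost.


uses + defs = 29 + 8 = 37
10^3 = 1000
Spill cost = 37 * 1000 = 37000

37000


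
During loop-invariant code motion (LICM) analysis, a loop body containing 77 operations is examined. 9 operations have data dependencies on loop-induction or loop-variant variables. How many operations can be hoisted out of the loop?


Invariant candidates = total - loop-dependent
= 77 - 9 = 68

68


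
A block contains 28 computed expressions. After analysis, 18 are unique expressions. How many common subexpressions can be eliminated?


CSE count = total expressions - unique expressions
= 28 - 18 = 10

10


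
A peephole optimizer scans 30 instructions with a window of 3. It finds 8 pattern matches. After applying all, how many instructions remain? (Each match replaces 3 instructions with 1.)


Each match removes 2 instructions.
Total removed = 8 * 2 = 16
Remaining = 30 - 16 = 14

14
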